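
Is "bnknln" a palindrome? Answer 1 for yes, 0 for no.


Input: bnknln
Reversed: nlnknb
  Compare pos 0 ('b') with pos 5 ('n'): MISMATCH
  Compare pos 1 ('n') with pos 4 ('l'): MISMATCH
  Compare pos 2 ('k') with pos 3 ('n'): MISMATCH
Result: not a palindrome

0


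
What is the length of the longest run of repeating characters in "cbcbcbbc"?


Input: "cbcbcbbc"
Scanning for longest run:
  Position 1 ('b'): new char, reset run to 1
  Position 2 ('c'): new char, reset run to 1
  Position 3 ('b'): new char, reset run to 1
  Position 4 ('c'): new char, reset run to 1
  Position 5 ('b'): new char, reset run to 1
  Position 6 ('b'): continues run of 'b', length=2
  Position 7 ('c'): new char, reset run to 1
Longest run: 'b' with length 2

2


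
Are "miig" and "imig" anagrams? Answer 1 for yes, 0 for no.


Strings: "miig", "imig"
Sorted first:  giim
Sorted second: giim
Sorted forms match => anagrams

1


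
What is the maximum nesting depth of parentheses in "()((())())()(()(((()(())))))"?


Input: "()((())())()(()(((()(())))))"
Tracking depth:
  Position 0 '(': depth becomes 1
  Position 1 ')': depth becomes 0
  Position 2 '(': depth becomes 1
  Position 3 '(': depth becomes 2
  Position 4 '(': depth becomes 3
  Position 5 ')': depth becomes 2
  Position 6 ')': depth becomes 1
  Position 7 '(': depth becomes 2
  Position 8 ')': depth becomes 1
  Position 9 ')': depth becomes 0
  Position 10 '(': depth becomes 1
  Position 11 ')': depth becomes 0
  Position 12 '(': depth becomes 1
  Position 13 '(': depth becomes 2
  Position 14 ')': depth becomes 1
  Position 15 '(': depth becomes 2
  Position 16 '(': depth becomes 3
  Position 17 '(': depth becomes 4
  Position 18 '(': depth becomes 5
  Position 19 ')': depth becomes 4
  Position 20 '(': depth becomes 5
  Position 21 '(': depth becomes 6
  Position 22 ')': depth becomes 5
  Position 23 ')': depth becomes 4
  Position 24 ')': depth becomes 3
  Position 25 ')': depth becomes 2
  Position 26 ')': depth becomes 1
  Position 27 ')': depth becomes 0
Maximum depth reached: 6

6


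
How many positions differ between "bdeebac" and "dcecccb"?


Comparing "bdeebac" and "dcecccb" position by position:
  Position 0: 'b' vs 'd' => DIFFER
  Position 1: 'd' vs 'c' => DIFFER
  Position 2: 'e' vs 'e' => same
  Position 3: 'e' vs 'c' => DIFFER
  Position 4: 'b' vs 'c' => DIFFER
  Position 5: 'a' vs 'c' => DIFFER
  Position 6: 'c' vs 'b' => DIFFER
Positions that differ: 6

6


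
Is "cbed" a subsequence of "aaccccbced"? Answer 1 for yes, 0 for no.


Check if "cbed" is a subsequence of "aaccccbced"
Greedy scan:
  Position 0 ('a'): no match needed
  Position 1 ('a'): no match needed
  Position 2 ('c'): matches sub[0] = 'c'
  Position 3 ('c'): no match needed
  Position 4 ('c'): no match needed
  Position 5 ('c'): no match needed
  Position 6 ('b'): matches sub[1] = 'b'
  Position 7 ('c'): no match needed
  Position 8 ('e'): matches sub[2] = 'e'
  Position 9 ('d'): matches sub[3] = 'd'
All 4 characters matched => is a subsequence

1


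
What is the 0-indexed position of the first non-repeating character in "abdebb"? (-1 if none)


Input: abdebb
Character frequencies:
  'a': 1
  'b': 3
  'd': 1
  'e': 1
Scanning left to right for freq == 1:
  Position 0 ('a'): unique! => answer = 0

0


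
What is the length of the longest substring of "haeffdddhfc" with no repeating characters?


Input: "haeffdddhfc"
Sliding window (track last position of each char):
  Position 0 ('h'): window [0,0] length 1 -- new best
  Position 1 ('a'): window [0,1] length 2 -- new best
  Position 2 ('e'): window [0,2] length 3 -- new best
  Position 3 ('f'): window [0,3] length 4 -- new best
  Position 4 ('f'): repeat (last at 3), move window start to 4
  Position 4 ('f'): window [4,4] length 1
  Position 5 ('d'): window [4,5] length 2
  Position 6 ('d'): repeat (last at 5), move window start to 6
  Position 6 ('d'): window [6,6] length 1
  Position 7 ('d'): repeat (last at 6), move window start to 7
  Position 7 ('d'): window [7,7] length 1
  Position 8 ('h'): window [7,8] length 2
  Position 9 ('f'): window [7,9] length 3
  Position 10 ('c'): window [7,10] length 4
Longest substring with no repeats: "haef" with length 4

4


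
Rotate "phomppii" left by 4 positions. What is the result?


Input: "phomppii", rotate left by 4
First 4 characters: "phom"
Remaining characters: "ppii"
Concatenate remaining + first: "ppii" + "phom" = "ppiiphom"

ppiiphom


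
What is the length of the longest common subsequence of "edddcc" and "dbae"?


LCS of "edddcc" and "dbae"
DP table:
           d    b    a    e
      0    0    0    0    0
  e   0    0    0    0    1
  d   0    1    1    1    1
  d   0    1    1    1    1
  d   0    1    1    1    1
  c   0    1    1    1    1
  c   0    1    1    1    1
LCS length = dp[6][4] = 1

1


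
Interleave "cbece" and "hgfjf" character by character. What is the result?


Interleaving "cbece" and "hgfjf":
  Position 0: 'c' from first, 'h' from second => "ch"
  Position 1: 'b' from first, 'g' from second => "bg"
  Position 2: 'e' from first, 'f' from second => "ef"
  Position 3: 'c' from first, 'j' from second => "cj"
  Position 4: 'e' from first, 'f' from second => "ef"
Result: chbgefcjef

chbgefcjef


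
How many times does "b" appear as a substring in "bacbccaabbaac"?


Searching for "b" in "bacbccaabbaac"
Scanning each position:
  Position 0: "b" => MATCH
  Position 1: "a" => no
  Position 2: "c" => no
  Position 3: "b" => MATCH
  Position 4: "c" => no
  Position 5: "c" => no
  Position 6: "a" => no
  Position 7: "a" => no
  Position 8: "b" => MATCH
  Position 9: "b" => MATCH
  Position 10: "a" => no
  Position 11: "a" => no
  Position 12: "c" => no
Total occurrences: 4

4


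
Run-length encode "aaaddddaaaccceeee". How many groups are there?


Input: aaaddddaaaccceeee
Scanning for consecutive runs:
  Group 1: 'a' x 3 (positions 0-2)
  Group 2: 'd' x 4 (positions 3-6)
  Group 3: 'a' x 3 (positions 7-9)
  Group 4: 'c' x 3 (positions 10-12)
  Group 5: 'e' x 4 (positions 13-16)
Total groups: 5

5


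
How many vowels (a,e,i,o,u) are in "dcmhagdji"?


Input: dcmhagdji
Checking each character:
  'd' at position 0: consonant
  'c' at position 1: consonant
  'm' at position 2: consonant
  'h' at position 3: consonant
  'a' at position 4: vowel (running total: 1)
  'g' at position 5: consonant
  'd' at position 6: consonant
  'j' at position 7: consonant
  'i' at position 8: vowel (running total: 2)
Total vowels: 2

2


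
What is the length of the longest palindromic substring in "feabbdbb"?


Input: "feabbdbb"
Checking substrings for palindromes:
  [3:8] "bbdbb" (len 5) => palindrome
  [4:7] "bdb" (len 3) => palindrome
  [3:5] "bb" (len 2) => palindrome
  [6:8] "bb" (len 2) => palindrome
Longest palindromic substring: "bbdbb" with length 5

5


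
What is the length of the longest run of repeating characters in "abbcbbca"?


Input: "abbcbbca"
Scanning for longest run:
  Position 1 ('b'): new char, reset run to 1
  Position 2 ('b'): continues run of 'b', length=2
  Position 3 ('c'): new char, reset run to 1
  Position 4 ('b'): new char, reset run to 1
  Position 5 ('b'): continues run of 'b', length=2
  Position 6 ('c'): new char, reset run to 1
  Position 7 ('a'): new char, reset run to 1
Longest run: 'b' with length 2

2


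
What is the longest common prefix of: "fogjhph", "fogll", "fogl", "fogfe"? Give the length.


Words: fogjhph, fogll, fogl, fogfe
  Position 0: all 'f' => match
  Position 1: all 'o' => match
  Position 2: all 'g' => match
  Position 3: ('j', 'l', 'l', 'f') => mismatch, stop
LCP = "fog" (length 3)

3


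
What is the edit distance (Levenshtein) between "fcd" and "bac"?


Computing edit distance: "fcd" -> "bac"
DP table:
           b    a    c
      0    1    2    3
  f   1    1    2    3
  c   2    2    2    2
  d   3    3    3    3
Edit distance = dp[3][3] = 3

3


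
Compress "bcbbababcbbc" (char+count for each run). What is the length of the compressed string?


Input: bcbbababcbbc
Runs:
  'b' x 1 => "b1"
  'c' x 1 => "c1"
  'b' x 2 => "b2"
  'a' x 1 => "a1"
  'b' x 1 => "b1"
  'a' x 1 => "a1"
  'b' x 1 => "b1"
  'c' x 1 => "c1"
  'b' x 2 => "b2"
  'c' x 1 => "c1"
Compressed: "b1c1b2a1b1a1b1c1b2c1"
Compressed length: 20

20


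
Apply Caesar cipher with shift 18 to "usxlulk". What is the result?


Caesar cipher: shift "usxlulk" by 18
  'u' (pos 20) + 18 = pos 12 = 'm'
  's' (pos 18) + 18 = pos 10 = 'k'
  'x' (pos 23) + 18 = pos 15 = 'p'
  'l' (pos 11) + 18 = pos 3 = 'd'
  'u' (pos 20) + 18 = pos 12 = 'm'
  'l' (pos 11) + 18 = pos 3 = 'd'
  'k' (pos 10) + 18 = pos 2 = 'c'
Result: mkpdmdc

mkpdmdc


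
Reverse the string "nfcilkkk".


Input: nfcilkkk
Reading characters right to left:
  Position 7: 'k'
  Position 6: 'k'
  Position 5: 'k'
  Position 4: 'l'
  Position 3: 'i'
  Position 2: 'c'
  Position 1: 'f'
  Position 0: 'n'
Reversed: kkklicfn

kkklicfn


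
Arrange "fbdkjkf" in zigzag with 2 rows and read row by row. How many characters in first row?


Zigzag "fbdkjkf" into 2 rows:
Placing characters:
  'f' => row 0
  'b' => row 1
  'd' => row 0
  'k' => row 1
  'j' => row 0
  'k' => row 1
  'f' => row 0
Rows:
  Row 0: "fdjf"
  Row 1: "bkk"
First row length: 4

4


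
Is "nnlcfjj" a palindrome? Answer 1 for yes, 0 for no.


Input: nnlcfjj
Reversed: jjfclnn
  Compare pos 0 ('n') with pos 6 ('j'): MISMATCH
  Compare pos 1 ('n') with pos 5 ('j'): MISMATCH
  Compare pos 2 ('l') with pos 4 ('f'): MISMATCH
Result: not a palindrome

0


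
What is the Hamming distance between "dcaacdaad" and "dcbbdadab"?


Comparing "dcaacdaad" and "dcbbdadab" position by position:
  Position 0: 'd' vs 'd' => same
  Position 1: 'c' vs 'c' => same
  Position 2: 'a' vs 'b' => differ
  Position 3: 'a' vs 'b' => differ
  Position 4: 'c' vs 'd' => differ
  Position 5: 'd' vs 'a' => differ
  Position 6: 'a' vs 'd' => differ
  Position 7: 'a' vs 'a' => same
  Position 8: 'd' vs 'b' => differ
Total differences (Hamming distance): 6

6


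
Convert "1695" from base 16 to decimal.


Input: "1695" in base 16
Positional expansion:
  Digit '1' (value 1) x 16^3 = 4096
  Digit '6' (value 6) x 16^2 = 1536
  Digit '9' (value 9) x 16^1 = 144
  Digit '5' (value 5) x 16^0 = 5
Sum = 5781

5781


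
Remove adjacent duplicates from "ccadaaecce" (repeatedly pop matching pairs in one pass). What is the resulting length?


Input: ccadaaecce
Stack-based adjacent duplicate removal:
  Read 'c': push. Stack: c
  Read 'c': matches stack top 'c' => pop. Stack: (empty)
  Read 'a': push. Stack: a
  Read 'd': push. Stack: ad
  Read 'a': push. Stack: ada
  Read 'a': matches stack top 'a' => pop. Stack: ad
  Read 'e': push. Stack: ade
  Read 'c': push. Stack: adec
  Read 'c': matches stack top 'c' => pop. Stack: ade
  Read 'e': matches stack top 'e' => pop. Stack: ad
Final stack: "ad" (length 2)

2


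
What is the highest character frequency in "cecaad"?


Input: cecaad
Character counts:
  'a': 2
  'c': 2
  'd': 1
  'e': 1
Maximum frequency: 2

2


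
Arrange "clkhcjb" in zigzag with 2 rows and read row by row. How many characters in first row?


Zigzag "clkhcjb" into 2 rows:
Placing characters:
  'c' => row 0
  'l' => row 1
  'k' => row 0
  'h' => row 1
  'c' => row 0
  'j' => row 1
  'b' => row 0
Rows:
  Row 0: "ckcb"
  Row 1: "lhj"
First row length: 4

4


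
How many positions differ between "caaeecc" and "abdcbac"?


Comparing "caaeecc" and "abdcbac" position by position:
  Position 0: 'c' vs 'a' => DIFFER
  Position 1: 'a' vs 'b' => DIFFER
  Position 2: 'a' vs 'd' => DIFFER
  Position 3: 'e' vs 'c' => DIFFER
  Position 4: 'e' vs 'b' => DIFFER
  Position 5: 'c' vs 'a' => DIFFER
  Position 6: 'c' vs 'c' => same
Positions that differ: 6

6


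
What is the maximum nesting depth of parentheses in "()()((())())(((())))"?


Input: "()()((())())(((())))"
Tracking depth:
  Position 0 '(': depth becomes 1
  Position 1 ')': depth becomes 0
  Position 2 '(': depth becomes 1
  Position 3 ')': depth becomes 0
  Position 4 '(': depth becomes 1
  Position 5 '(': depth becomes 2
  Position 6 '(': depth becomes 3
  Position 7 ')': depth becomes 2
  Position 8 ')': depth becomes 1
  Position 9 '(': depth becomes 2
  Position 10 ')': depth becomes 1
  Position 11 ')': depth becomes 0
  Position 12 '(': depth becomes 1
  Position 13 '(': depth becomes 2
  Position 14 '(': depth becomes 3
  Position 15 '(': depth becomes 4
  Position 16 ')': depth becomes 3
  Position 17 ')': depth becomes 2
  Position 18 ')': depth becomes 1
  Position 19 ')': depth becomes 0
Maximum depth reached: 4

4


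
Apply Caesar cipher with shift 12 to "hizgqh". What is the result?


Caesar cipher: shift "hizgqh" by 12
  'h' (pos 7) + 12 = pos 19 = 't'
  'i' (pos 8) + 12 = pos 20 = 'u'
  'z' (pos 25) + 12 = pos 11 = 'l'
  'g' (pos 6) + 12 = pos 18 = 's'
  'q' (pos 16) + 12 = pos 2 = 'c'
  'h' (pos 7) + 12 = pos 19 = 't'
Result: tulsct

tulsct


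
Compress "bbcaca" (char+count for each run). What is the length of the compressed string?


Input: bbcaca
Runs:
  'b' x 2 => "b2"
  'c' x 1 => "c1"
  'a' x 1 => "a1"
  'c' x 1 => "c1"
  'a' x 1 => "a1"
Compressed: "b2c1a1c1a1"
Compressed length: 10

10


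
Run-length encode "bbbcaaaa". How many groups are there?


Input: bbbcaaaa
Scanning for consecutive runs:
  Group 1: 'b' x 3 (positions 0-2)
  Group 2: 'c' x 1 (positions 3-3)
  Group 3: 'a' x 4 (positions 4-7)
Total groups: 3

3


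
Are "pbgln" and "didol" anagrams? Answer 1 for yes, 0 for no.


Strings: "pbgln", "didol"
Sorted first:  bglnp
Sorted second: ddilo
Differ at position 0: 'b' vs 'd' => not anagrams

0


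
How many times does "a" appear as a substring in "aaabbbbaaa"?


Searching for "a" in "aaabbbbaaa"
Scanning each position:
  Position 0: "a" => MATCH
  Position 1: "a" => MATCH
  Position 2: "a" => MATCH
  Position 3: "b" => no
  Position 4: "b" => no
  Position 5: "b" => no
  Position 6: "b" => no
  Position 7: "a" => MATCH
  Position 8: "a" => MATCH
  Position 9: "a" => MATCH
Total occurrences: 6

6


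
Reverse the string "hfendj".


Input: hfendj
Reading characters right to left:
  Position 5: 'j'
  Position 4: 'd'
  Position 3: 'n'
  Position 2: 'e'
  Position 1: 'f'
  Position 0: 'h'
Reversed: jdnefh

jdnefh


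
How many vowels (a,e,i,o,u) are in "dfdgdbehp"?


Input: dfdgdbehp
Checking each character:
  'd' at position 0: consonant
  'f' at position 1: consonant
  'd' at position 2: consonant
  'g' at position 3: consonant
  'd' at position 4: consonant
  'b' at position 5: consonant
  'e' at position 6: vowel (running total: 1)
  'h' at position 7: consonant
  'p' at position 8: consonant
Total vowels: 1

1


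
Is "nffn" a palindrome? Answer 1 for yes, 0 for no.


Input: nffn
Reversed: nffn
  Compare pos 0 ('n') with pos 3 ('n'): match
  Compare pos 1 ('f') with pos 2 ('f'): match
Result: palindrome

1


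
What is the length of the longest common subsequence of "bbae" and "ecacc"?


LCS of "bbae" and "ecacc"
DP table:
           e    c    a    c    c
      0    0    0    0    0    0
  b   0    0    0    0    0    0
  b   0    0    0    0    0    0
  a   0    0    0    1    1    1
  e   0    1    1    1    1    1
LCS length = dp[4][5] = 1

1


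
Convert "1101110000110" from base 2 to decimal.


Input: "1101110000110" in base 2
Positional expansion:
  Digit '1' (value 1) x 2^12 = 4096
  Digit '1' (value 1) x 2^11 = 2048
  Digit '0' (value 0) x 2^10 = 0
  Digit '1' (value 1) x 2^9 = 512
  Digit '1' (value 1) x 2^8 = 256
  Digit '1' (value 1) x 2^7 = 128
  Digit '0' (value 0) x 2^6 = 0
  Digit '0' (value 0) x 2^5 = 0
  Digit '0' (value 0) x 2^4 = 0
  Digit '0' (value 0) x 2^3 = 0
  Digit '1' (value 1) x 2^2 = 4
  Digit '1' (value 1) x 2^1 = 2
  Digit '0' (value 0) x 2^0 = 0
Sum = 7046

7046


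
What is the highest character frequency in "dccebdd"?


Input: dccebdd
Character counts:
  'b': 1
  'c': 2
  'd': 3
  'e': 1
Maximum frequency: 3

3


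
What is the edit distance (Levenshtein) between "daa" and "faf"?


Computing edit distance: "daa" -> "faf"
DP table:
           f    a    f
      0    1    2    3
  d   1    1    2    3
  a   2    2    1    2
  a   3    3    2    2
Edit distance = dp[3][3] = 2

2


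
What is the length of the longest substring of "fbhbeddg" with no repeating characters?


Input: "fbhbeddg"
Sliding window (track last position of each char):
  Position 0 ('f'): window [0,0] length 1 -- new best
  Position 1 ('b'): window [0,1] length 2 -- new best
  Position 2 ('h'): window [0,2] length 3 -- new best
  Position 3 ('b'): repeat (last at 1), move window start to 2
  Position 3 ('b'): window [2,3] length 2
  Position 4 ('e'): window [2,4] length 3
  Position 5 ('d'): window [2,5] length 4 -- new best
  Position 6 ('d'): repeat (last at 5), move window start to 6
  Position 6 ('d'): window [6,6] length 1
  Position 7 ('g'): window [6,7] length 2
Longest substring with no repeats: "hbed" with length 4

4


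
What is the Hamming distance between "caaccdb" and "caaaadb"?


Comparing "caaccdb" and "caaaadb" position by position:
  Position 0: 'c' vs 'c' => same
  Position 1: 'a' vs 'a' => same
  Position 2: 'a' vs 'a' => same
  Position 3: 'c' vs 'a' => differ
  Position 4: 'c' vs 'a' => differ
  Position 5: 'd' vs 'd' => same
  Position 6: 'b' vs 'b' => same
Total differences (Hamming distance): 2

2


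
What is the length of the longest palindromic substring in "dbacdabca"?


Input: "dbacdabca"
Checking substrings for palindromes:
  No multi-char palindromic substrings found
Longest palindromic substring: "d" with length 1

1


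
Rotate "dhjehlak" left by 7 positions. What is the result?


Input: "dhjehlak", rotate left by 7
First 7 characters: "dhjehla"
Remaining characters: "k"
Concatenate remaining + first: "k" + "dhjehla" = "kdhjehla"

kdhjehla


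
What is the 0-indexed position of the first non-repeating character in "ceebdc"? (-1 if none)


Input: ceebdc
Character frequencies:
  'b': 1
  'c': 2
  'd': 1
  'e': 2
Scanning left to right for freq == 1:
  Position 0 ('c'): freq=2, skip
  Position 1 ('e'): freq=2, skip
  Position 2 ('e'): freq=2, skip
  Position 3 ('b'): unique! => answer = 3

3


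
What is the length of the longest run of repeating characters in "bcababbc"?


Input: "bcababbc"
Scanning for longest run:
  Position 1 ('c'): new char, reset run to 1
  Position 2 ('a'): new char, reset run to 1
  Position 3 ('b'): new char, reset run to 1
  Position 4 ('a'): new char, reset run to 1
  Position 5 ('b'): new char, reset run to 1
  Position 6 ('b'): continues run of 'b', length=2
  Position 7 ('c'): new char, reset run to 1
Longest run: 'b' with length 2

2


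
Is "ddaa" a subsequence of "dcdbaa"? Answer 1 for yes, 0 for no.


Check if "ddaa" is a subsequence of "dcdbaa"
Greedy scan:
  Position 0 ('d'): matches sub[0] = 'd'
  Position 1 ('c'): no match needed
  Position 2 ('d'): matches sub[1] = 'd'
  Position 3 ('b'): no match needed
  Position 4 ('a'): matches sub[2] = 'a'
  Position 5 ('a'): matches sub[3] = 'a'
All 4 characters matched => is a subsequence

1


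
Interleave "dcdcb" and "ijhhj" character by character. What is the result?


Interleaving "dcdcb" and "ijhhj":
  Position 0: 'd' from first, 'i' from second => "di"
  Position 1: 'c' from first, 'j' from second => "cj"
  Position 2: 'd' from first, 'h' from second => "dh"
  Position 3: 'c' from first, 'h' from second => "ch"
  Position 4: 'b' from first, 'j' from second => "bj"
Result: dicjdhchbj

dicjdhchbj


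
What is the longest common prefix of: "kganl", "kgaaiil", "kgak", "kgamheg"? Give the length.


Words: kganl, kgaaiil, kgak, kgamheg
  Position 0: all 'k' => match
  Position 1: all 'g' => match
  Position 2: all 'a' => match
  Position 3: ('n', 'a', 'k', 'm') => mismatch, stop
LCP = "kga" (length 3)

3


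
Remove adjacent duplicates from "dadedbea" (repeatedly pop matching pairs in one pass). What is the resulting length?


Input: dadedbea
Stack-based adjacent duplicate removal:
  Read 'd': push. Stack: d
  Read 'a': push. Stack: da
  Read 'd': push. Stack: dad
  Read 'e': push. Stack: dade
  Read 'd': push. Stack: daded
  Read 'b': push. Stack: dadedb
  Read 'e': push. Stack: dadedbe
  Read 'a': push. Stack: dadedbea
Final stack: "dadedbea" (length 8)

8


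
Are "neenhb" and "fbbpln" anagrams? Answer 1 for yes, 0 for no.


Strings: "neenhb", "fbbpln"
Sorted first:  beehnn
Sorted second: bbflnp
Differ at position 1: 'e' vs 'b' => not anagrams

0


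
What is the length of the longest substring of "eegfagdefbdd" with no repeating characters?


Input: "eegfagdefbdd"
Sliding window (track last position of each char):
  Position 0 ('e'): window [0,0] length 1 -- new best
  Position 1 ('e'): repeat (last at 0), move window start to 1
  Position 1 ('e'): window [1,1] length 1
  Position 2 ('g'): window [1,2] length 2 -- new best
  Position 3 ('f'): window [1,3] length 3 -- new best
  Position 4 ('a'): window [1,4] length 4 -- new best
  Position 5 ('g'): repeat (last at 2), move window start to 3
  Position 5 ('g'): window [3,5] length 3
  Position 6 ('d'): window [3,6] length 4
  Position 7 ('e'): window [3,7] length 5 -- new best
  Position 8 ('f'): repeat (last at 3), move window start to 4
  Position 8 ('f'): window [4,8] length 5
  Position 9 ('b'): window [4,9] length 6 -- new best
  Position 10 ('d'): repeat (last at 6), move window start to 7
  Position 10 ('d'): window [7,10] length 4
  Position 11 ('d'): repeat (last at 10), move window start to 11
  Position 11 ('d'): window [11,11] length 1
Longest substring with no repeats: "agdefb" with length 6

6


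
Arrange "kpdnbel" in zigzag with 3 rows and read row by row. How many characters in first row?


Zigzag "kpdnbel" into 3 rows:
Placing characters:
  'k' => row 0
  'p' => row 1
  'd' => row 2
  'n' => row 1
  'b' => row 0
  'e' => row 1
  'l' => row 2
Rows:
  Row 0: "kb"
  Row 1: "pne"
  Row 2: "dl"
First row length: 2

2


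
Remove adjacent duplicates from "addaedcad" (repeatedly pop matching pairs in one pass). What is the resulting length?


Input: addaedcad
Stack-based adjacent duplicate removal:
  Read 'a': push. Stack: a
  Read 'd': push. Stack: ad
  Read 'd': matches stack top 'd' => pop. Stack: a
  Read 'a': matches stack top 'a' => pop. Stack: (empty)
  Read 'e': push. Stack: e
  Read 'd': push. Stack: ed
  Read 'c': push. Stack: edc
  Read 'a': push. Stack: edca
  Read 'd': push. Stack: edcad
Final stack: "edcad" (length 5)

5


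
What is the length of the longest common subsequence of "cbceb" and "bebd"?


LCS of "cbceb" and "bebd"
DP table:
           b    e    b    d
      0    0    0    0    0
  c   0    0    0    0    0
  b   0    1    1    1    1
  c   0    1    1    1    1
  e   0    1    2    2    2
  b   0    1    2    3    3
LCS length = dp[5][4] = 3

3


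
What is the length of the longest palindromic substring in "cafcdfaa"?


Input: "cafcdfaa"
Checking substrings for palindromes:
  [6:8] "aa" (len 2) => palindrome
Longest palindromic substring: "aa" with length 2

2


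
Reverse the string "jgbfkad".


Input: jgbfkad
Reading characters right to left:
  Position 6: 'd'
  Position 5: 'a'
  Position 4: 'k'
  Position 3: 'f'
  Position 2: 'b'
  Position 1: 'g'
  Position 0: 'j'
Reversed: dakfbgj

dakfbgj


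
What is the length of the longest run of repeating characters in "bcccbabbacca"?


Input: "bcccbabbacca"
Scanning for longest run:
  Position 1 ('c'): new char, reset run to 1
  Position 2 ('c'): continues run of 'c', length=2
  Position 3 ('c'): continues run of 'c', length=3
  Position 4 ('b'): new char, reset run to 1
  Position 5 ('a'): new char, reset run to 1
  Position 6 ('b'): new char, reset run to 1
  Position 7 ('b'): continues run of 'b', length=2
  Position 8 ('a'): new char, reset run to 1
  Position 9 ('c'): new char, reset run to 1
  Position 10 ('c'): continues run of 'c', length=2
  Position 11 ('a'): new char, reset run to 1
Longest run: 'c' with length 3

3


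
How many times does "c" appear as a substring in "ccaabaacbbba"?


Searching for "c" in "ccaabaacbbba"
Scanning each position:
  Position 0: "c" => MATCH
  Position 1: "c" => MATCH
  Position 2: "a" => no
  Position 3: "a" => no
  Position 4: "b" => no
  Position 5: "a" => no
  Position 6: "a" => no
  Position 7: "c" => MATCH
  Position 8: "b" => no
  Position 9: "b" => no
  Position 10: "b" => no
  Position 11: "a" => no
Total occurrences: 3

3


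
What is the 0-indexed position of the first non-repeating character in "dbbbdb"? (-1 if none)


Input: dbbbdb
Character frequencies:
  'b': 4
  'd': 2
Scanning left to right for freq == 1:
  Position 0 ('d'): freq=2, skip
  Position 1 ('b'): freq=4, skip
  Position 2 ('b'): freq=4, skip
  Position 3 ('b'): freq=4, skip
  Position 4 ('d'): freq=2, skip
  Position 5 ('b'): freq=4, skip
  No unique character found => answer = -1

-1


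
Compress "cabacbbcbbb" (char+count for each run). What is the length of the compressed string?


Input: cabacbbcbbb
Runs:
  'c' x 1 => "c1"
  'a' x 1 => "a1"
  'b' x 1 => "b1"
  'a' x 1 => "a1"
  'c' x 1 => "c1"
  'b' x 2 => "b2"
  'c' x 1 => "c1"
  'b' x 3 => "b3"
Compressed: "c1a1b1a1c1b2c1b3"
Compressed length: 16

16


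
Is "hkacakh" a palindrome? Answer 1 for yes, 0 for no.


Input: hkacakh
Reversed: hkacakh
  Compare pos 0 ('h') with pos 6 ('h'): match
  Compare pos 1 ('k') with pos 5 ('k'): match
  Compare pos 2 ('a') with pos 4 ('a'): match
Result: palindrome

1


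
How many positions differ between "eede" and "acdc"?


Comparing "eede" and "acdc" position by position:
  Position 0: 'e' vs 'a' => DIFFER
  Position 1: 'e' vs 'c' => DIFFER
  Position 2: 'd' vs 'd' => same
  Position 3: 'e' vs 'c' => DIFFER
Positions that differ: 3

3


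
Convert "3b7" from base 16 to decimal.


Input: "3b7" in base 16
Positional expansion:
  Digit '3' (value 3) x 16^2 = 768
  Digit 'b' (value 11) x 16^1 = 176
  Digit '7' (value 7) x 16^0 = 7
Sum = 951

951


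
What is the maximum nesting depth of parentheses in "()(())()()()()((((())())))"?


Input: "()(())()()()()((((())())))"
Tracking depth:
  Position 0 '(': depth becomes 1
  Position 1 ')': depth becomes 0
  Position 2 '(': depth becomes 1
  Position 3 '(': depth becomes 2
  Position 4 ')': depth becomes 1
  Position 5 ')': depth becomes 0
  Position 6 '(': depth becomes 1
  Position 7 ')': depth becomes 0
  Position 8 '(': depth becomes 1
  Position 9 ')': depth becomes 0
  Position 10 '(': depth becomes 1
  Position 11 ')': depth becomes 0
  Position 12 '(': depth becomes 1
  Position 13 ')': depth becomes 0
  Position 14 '(': depth becomes 1
  Position 15 '(': depth becomes 2
  Position 16 '(': depth becomes 3
  Position 17 '(': depth becomes 4
  Position 18 '(': depth becomes 5
  Position 19 ')': depth becomes 4
  Position 20 ')': depth becomes 3
  Position 21 '(': depth becomes 4
  Position 22 ')': depth becomes 3
  Position 23 ')': depth becomes 2
  Position 24 ')': depth becomes 1
  Position 25 ')': depth becomes 0
Maximum depth reached: 5

5


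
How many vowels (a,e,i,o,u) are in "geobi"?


Input: geobi
Checking each character:
  'g' at position 0: consonant
  'e' at position 1: vowel (running total: 1)
  'o' at position 2: vowel (running total: 2)
  'b' at position 3: consonant
  'i' at position 4: vowel (running total: 3)
Total vowels: 3

3


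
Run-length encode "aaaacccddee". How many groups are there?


Input: aaaacccddee
Scanning for consecutive runs:
  Group 1: 'a' x 4 (positions 0-3)
  Group 2: 'c' x 3 (positions 4-6)
  Group 3: 'd' x 2 (positions 7-8)
  Group 4: 'e' x 2 (positions 9-10)
Total groups: 4

4


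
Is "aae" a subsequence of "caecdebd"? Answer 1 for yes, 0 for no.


Check if "aae" is a subsequence of "caecdebd"
Greedy scan:
  Position 0 ('c'): no match needed
  Position 1 ('a'): matches sub[0] = 'a'
  Position 2 ('e'): no match needed
  Position 3 ('c'): no match needed
  Position 4 ('d'): no match needed
  Position 5 ('e'): no match needed
  Position 6 ('b'): no match needed
  Position 7 ('d'): no match needed
Only matched 1/3 characters => not a subsequence

0


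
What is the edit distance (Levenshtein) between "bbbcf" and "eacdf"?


Computing edit distance: "bbbcf" -> "eacdf"
DP table:
           e    a    c    d    f
      0    1    2    3    4    5
  b   1    1    2    3    4    5
  b   2    2    2    3    4    5
  b   3    3    3    3    4    5
  c   4    4    4    3    4    5
  f   5    5    5    4    4    4
Edit distance = dp[5][5] = 4

4


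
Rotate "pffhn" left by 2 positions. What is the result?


Input: "pffhn", rotate left by 2
First 2 characters: "pf"
Remaining characters: "fhn"
Concatenate remaining + first: "fhn" + "pf" = "fhnpf"

fhnpf


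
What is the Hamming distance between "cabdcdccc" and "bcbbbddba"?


Comparing "cabdcdccc" and "bcbbbddba" position by position:
  Position 0: 'c' vs 'b' => differ
  Position 1: 'a' vs 'c' => differ
  Position 2: 'b' vs 'b' => same
  Position 3: 'd' vs 'b' => differ
  Position 4: 'c' vs 'b' => differ
  Position 5: 'd' vs 'd' => same
  Position 6: 'c' vs 'd' => differ
  Position 7: 'c' vs 'b' => differ
  Position 8: 'c' vs 'a' => differ
Total differences (Hamming distance): 7

7


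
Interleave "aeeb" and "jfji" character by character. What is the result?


Interleaving "aeeb" and "jfji":
  Position 0: 'a' from first, 'j' from second => "aj"
  Position 1: 'e' from first, 'f' from second => "ef"
  Position 2: 'e' from first, 'j' from second => "ej"
  Position 3: 'b' from first, 'i' from second => "bi"
Result: ajefejbi

ajefejbi


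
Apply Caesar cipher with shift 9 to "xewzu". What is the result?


Caesar cipher: shift "xewzu" by 9
  'x' (pos 23) + 9 = pos 6 = 'g'
  'e' (pos 4) + 9 = pos 13 = 'n'
  'w' (pos 22) + 9 = pos 5 = 'f'
  'z' (pos 25) + 9 = pos 8 = 'i'
  'u' (pos 20) + 9 = pos 3 = 'd'
Result: gnfid

gnfid


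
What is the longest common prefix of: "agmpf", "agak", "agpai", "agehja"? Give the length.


Words: agmpf, agak, agpai, agehja
  Position 0: all 'a' => match
  Position 1: all 'g' => match
  Position 2: ('m', 'a', 'p', 'e') => mismatch, stop
LCP = "ag" (length 2)

2


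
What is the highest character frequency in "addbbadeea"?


Input: addbbadeea
Character counts:
  'a': 3
  'b': 2
  'd': 3
  'e': 2
Maximum frequency: 3

3


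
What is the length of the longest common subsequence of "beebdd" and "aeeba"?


LCS of "beebdd" and "aeeba"
DP table:
           a    e    e    b    a
      0    0    0    0    0    0
  b   0    0    0    0    1    1
  e   0    0    1    1    1    1
  e   0    0    1    2    2    2
  b   0    0    1    2    3    3
  d   0    0    1    2    3    3
  d   0    0    1    2    3    3
LCS length = dp[6][5] = 3

3


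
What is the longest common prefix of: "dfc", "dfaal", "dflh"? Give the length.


Words: dfc, dfaal, dflh
  Position 0: all 'd' => match
  Position 1: all 'f' => match
  Position 2: ('c', 'a', 'l') => mismatch, stop
LCP = "df" (length 2)

2


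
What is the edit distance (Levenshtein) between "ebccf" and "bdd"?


Computing edit distance: "ebccf" -> "bdd"
DP table:
           b    d    d
      0    1    2    3
  e   1    1    2    3
  b   2    1    2    3
  c   3    2    2    3
  c   4    3    3    3
  f   5    4    4    4
Edit distance = dp[5][3] = 4

4


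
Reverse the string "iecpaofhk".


Input: iecpaofhk
Reading characters right to left:
  Position 8: 'k'
  Position 7: 'h'
  Position 6: 'f'
  Position 5: 'o'
  Position 4: 'a'
  Position 3: 'p'
  Position 2: 'c'
  Position 1: 'e'
  Position 0: 'i'
Reversed: khfoapcei

khfoapcei


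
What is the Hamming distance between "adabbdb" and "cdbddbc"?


Comparing "adabbdb" and "cdbddbc" position by position:
  Position 0: 'a' vs 'c' => differ
  Position 1: 'd' vs 'd' => same
  Position 2: 'a' vs 'b' => differ
  Position 3: 'b' vs 'd' => differ
  Position 4: 'b' vs 'd' => differ
  Position 5: 'd' vs 'b' => differ
  Position 6: 'b' vs 'c' => differ
Total differences (Hamming distance): 6

6


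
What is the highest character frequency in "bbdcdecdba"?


Input: bbdcdecdba
Character counts:
  'a': 1
  'b': 3
  'c': 2
  'd': 3
  'e': 1
Maximum frequency: 3

3


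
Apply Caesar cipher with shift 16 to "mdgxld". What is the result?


Caesar cipher: shift "mdgxld" by 16
  'm' (pos 12) + 16 = pos 2 = 'c'
  'd' (pos 3) + 16 = pos 19 = 't'
  'g' (pos 6) + 16 = pos 22 = 'w'
  'x' (pos 23) + 16 = pos 13 = 'n'
  'l' (pos 11) + 16 = pos 1 = 'b'
  'd' (pos 3) + 16 = pos 19 = 't'
Result: ctwnbt

ctwnbt


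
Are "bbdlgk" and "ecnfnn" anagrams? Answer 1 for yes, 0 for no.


Strings: "bbdlgk", "ecnfnn"
Sorted first:  bbdgkl
Sorted second: cefnnn
Differ at position 0: 'b' vs 'c' => not anagrams

0


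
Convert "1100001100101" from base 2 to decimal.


Input: "1100001100101" in base 2
Positional expansion:
  Digit '1' (value 1) x 2^12 = 4096
  Digit '1' (value 1) x 2^11 = 2048
  Digit '0' (value 0) x 2^10 = 0
  Digit '0' (value 0) x 2^9 = 0
  Digit '0' (value 0) x 2^8 = 0
  Digit '0' (value 0) x 2^7 = 0
  Digit '1' (value 1) x 2^6 = 64
  Digit '1' (value 1) x 2^5 = 32
  Digit '0' (value 0) x 2^4 = 0
  Digit '0' (value 0) x 2^3 = 0
  Digit '1' (value 1) x 2^2 = 4
  Digit '0' (value 0) x 2^1 = 0
  Digit '1' (value 1) x 2^0 = 1
Sum = 6245

6245


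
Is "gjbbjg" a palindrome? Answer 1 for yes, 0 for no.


Input: gjbbjg
Reversed: gjbbjg
  Compare pos 0 ('g') with pos 5 ('g'): match
  Compare pos 1 ('j') with pos 4 ('j'): match
  Compare pos 2 ('b') with pos 3 ('b'): match
Result: palindrome

1


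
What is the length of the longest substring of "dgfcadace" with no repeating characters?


Input: "dgfcadace"
Sliding window (track last position of each char):
  Position 0 ('d'): window [0,0] length 1 -- new best
  Position 1 ('g'): window [0,1] length 2 -- new best
  Position 2 ('f'): window [0,2] length 3 -- new best
  Position 3 ('c'): window [0,3] length 4 -- new best
  Position 4 ('a'): window [0,4] length 5 -- new best
  Position 5 ('d'): repeat (last at 0), move window start to 1
  Position 5 ('d'): window [1,5] length 5
  Position 6 ('a'): repeat (last at 4), move window start to 5
  Position 6 ('a'): window [5,6] length 2
  Position 7 ('c'): window [5,7] length 3
  Position 8 ('e'): window [5,8] length 4
Longest substring with no repeats: "dgfca" with length 5

5


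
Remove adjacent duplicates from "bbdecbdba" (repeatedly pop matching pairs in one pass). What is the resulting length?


Input: bbdecbdba
Stack-based adjacent duplicate removal:
  Read 'b': push. Stack: b
  Read 'b': matches stack top 'b' => pop. Stack: (empty)
  Read 'd': push. Stack: d
  Read 'e': push. Stack: de
  Read 'c': push. Stack: dec
  Read 'b': push. Stack: decb
  Read 'd': push. Stack: decbd
  Read 'b': push. Stack: decbdb
  Read 'a': push. Stack: decbdba
Final stack: "decbdba" (length 7)

7


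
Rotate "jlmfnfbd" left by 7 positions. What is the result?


Input: "jlmfnfbd", rotate left by 7
First 7 characters: "jlmfnfb"
Remaining characters: "d"
Concatenate remaining + first: "d" + "jlmfnfb" = "djlmfnfb"

djlmfnfb


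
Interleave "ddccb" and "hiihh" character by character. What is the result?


Interleaving "ddccb" and "hiihh":
  Position 0: 'd' from first, 'h' from second => "dh"
  Position 1: 'd' from first, 'i' from second => "di"
  Position 2: 'c' from first, 'i' from second => "ci"
  Position 3: 'c' from first, 'h' from second => "ch"
  Position 4: 'b' from first, 'h' from second => "bh"
Result: dhdicichbh

dhdicichbh


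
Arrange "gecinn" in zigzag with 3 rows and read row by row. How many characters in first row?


Zigzag "gecinn" into 3 rows:
Placing characters:
  'g' => row 0
  'e' => row 1
  'c' => row 2
  'i' => row 1
  'n' => row 0
  'n' => row 1
Rows:
  Row 0: "gn"
  Row 1: "ein"
  Row 2: "c"
First row length: 2

2


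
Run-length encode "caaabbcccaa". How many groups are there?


Input: caaabbcccaa
Scanning for consecutive runs:
  Group 1: 'c' x 1 (positions 0-0)
  Group 2: 'a' x 3 (positions 1-3)
  Group 3: 'b' x 2 (positions 4-5)
  Group 4: 'c' x 3 (positions 6-8)
  Group 5: 'a' x 2 (positions 9-10)
Total groups: 5

5


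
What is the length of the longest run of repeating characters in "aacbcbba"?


Input: "aacbcbba"
Scanning for longest run:
  Position 1 ('a'): continues run of 'a', length=2
  Position 2 ('c'): new char, reset run to 1
  Position 3 ('b'): new char, reset run to 1
  Position 4 ('c'): new char, reset run to 1
  Position 5 ('b'): new char, reset run to 1
  Position 6 ('b'): continues run of 'b', length=2
  Position 7 ('a'): new char, reset run to 1
Longest run: 'a' with length 2

2


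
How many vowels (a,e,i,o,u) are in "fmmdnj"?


Input: fmmdnj
Checking each character:
  'f' at position 0: consonant
  'm' at position 1: consonant
  'm' at position 2: consonant
  'd' at position 3: consonant
  'n' at position 4: consonant
  'j' at position 5: consonant
Total vowels: 0

0


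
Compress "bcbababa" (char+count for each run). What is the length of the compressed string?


Input: bcbababa
Runs:
  'b' x 1 => "b1"
  'c' x 1 => "c1"
  'b' x 1 => "b1"
  'a' x 1 => "a1"
  'b' x 1 => "b1"
  'a' x 1 => "a1"
  'b' x 1 => "b1"
  'a' x 1 => "a1"
Compressed: "b1c1b1a1b1a1b1a1"
Compressed length: 16

16


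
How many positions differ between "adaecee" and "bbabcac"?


Comparing "adaecee" and "bbabcac" position by position:
  Position 0: 'a' vs 'b' => DIFFER
  Position 1: 'd' vs 'b' => DIFFER
  Position 2: 'a' vs 'a' => same
  Position 3: 'e' vs 'b' => DIFFER
  Position 4: 'c' vs 'c' => same
  Position 5: 'e' vs 'a' => DIFFER
  Position 6: 'e' vs 'c' => DIFFER
Positions that differ: 5

5


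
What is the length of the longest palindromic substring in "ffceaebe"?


Input: "ffceaebe"
Checking substrings for palindromes:
  [3:6] "eae" (len 3) => palindrome
  [5:8] "ebe" (len 3) => palindrome
  [0:2] "ff" (len 2) => palindrome
Longest palindromic substring: "eae" with length 3

3


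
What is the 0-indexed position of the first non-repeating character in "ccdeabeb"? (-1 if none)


Input: ccdeabeb
Character frequencies:
  'a': 1
  'b': 2
  'c': 2
  'd': 1
  'e': 2
Scanning left to right for freq == 1:
  Position 0 ('c'): freq=2, skip
  Position 1 ('c'): freq=2, skip
  Position 2 ('d'): unique! => answer = 2

2


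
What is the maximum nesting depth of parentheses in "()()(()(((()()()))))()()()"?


Input: "()()(()(((()()()))))()()()"
Tracking depth:
  Position 0 '(': depth becomes 1
  Position 1 ')': depth becomes 0
  Position 2 '(': depth becomes 1
  Position 3 ')': depth becomes 0
  Position 4 '(': depth becomes 1
  Position 5 '(': depth becomes 2
  Position 6 ')': depth becomes 1
  Position 7 '(': depth becomes 2
  Position 8 '(': depth becomes 3
  Position 9 '(': depth becomes 4
  Position 10 '(': depth becomes 5
  Position 11 ')': depth becomes 4
  Position 12 '(': depth becomes 5
  Position 13 ')': depth becomes 4
  Position 14 '(': depth becomes 5
  Position 15 ')': depth becomes 4
  Position 16 ')': depth becomes 3
  Position 17 ')': depth becomes 2
  Position 18 ')': depth becomes 1
  Position 19 ')': depth becomes 0
  Position 20 '(': depth becomes 1
  Position 21 ')': depth becomes 0
  Position 22 '(': depth becomes 1
  Position 23 ')': depth becomes 0
  Position 24 '(': depth becomes 1
  Position 25 ')': depth becomes 0
Maximum depth reached: 5

5


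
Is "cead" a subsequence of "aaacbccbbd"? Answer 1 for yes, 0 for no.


Check if "cead" is a subsequence of "aaacbccbbd"
Greedy scan:
  Position 0 ('a'): no match needed
  Position 1 ('a'): no match needed
  Position 2 ('a'): no match needed
  Position 3 ('c'): matches sub[0] = 'c'
  Position 4 ('b'): no match needed
  Position 5 ('c'): no match needed
  Position 6 ('c'): no match needed
  Position 7 ('b'): no match needed
  Position 8 ('b'): no match needed
  Position 9 ('d'): no match needed
Only matched 1/4 characters => not a subsequence

0


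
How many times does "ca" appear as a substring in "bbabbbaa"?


Searching for "ca" in "bbabbbaa"
Scanning each position:
  Position 0: "bb" => no
  Position 1: "ba" => no
  Position 2: "ab" => no
  Position 3: "bb" => no
  Position 4: "bb" => no
  Position 5: "ba" => no
  Position 6: "aa" => no
Total occurrences: 0

0
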